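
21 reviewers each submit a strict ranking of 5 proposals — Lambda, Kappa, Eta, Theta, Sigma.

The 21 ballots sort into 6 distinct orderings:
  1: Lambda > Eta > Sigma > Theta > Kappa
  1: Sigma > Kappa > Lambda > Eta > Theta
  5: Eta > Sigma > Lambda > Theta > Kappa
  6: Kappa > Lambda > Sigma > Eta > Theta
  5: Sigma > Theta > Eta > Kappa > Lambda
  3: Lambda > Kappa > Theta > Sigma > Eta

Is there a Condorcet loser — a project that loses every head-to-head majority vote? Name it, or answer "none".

none

Pairwise majorities:
Lambda–Kappa: Kappa 12–9.
Lambda vs Eta: 1+1+6+3 = 11 for Lambda, 10 for Eta — Lambda by 11–10.
Lambda–Theta: Lambda 16–5.
Lambda vs Sigma: Sigma, 11–10.
Kappa vs Eta: Eta, 11–10.
Kappa vs Theta: 10 to 11, Theta.
Kappa–Sigma: Sigma 12–9.
Eta vs Theta: Eta is ranked higher on 1+1+5+6 = 13 ballots, Theta on 8. Eta wins 13–8.
Eta vs Sigma: Sigma, 15–6.
Theta vs Sigma: Theta preferred on 3 ballots; Sigma wins 18–3.
Each project has at least one pairwise win (Lambda beats Eta; Kappa beats Lambda; Eta beats Kappa; Theta beats Kappa; Sigma beats Lambda) — no Condorcet loser.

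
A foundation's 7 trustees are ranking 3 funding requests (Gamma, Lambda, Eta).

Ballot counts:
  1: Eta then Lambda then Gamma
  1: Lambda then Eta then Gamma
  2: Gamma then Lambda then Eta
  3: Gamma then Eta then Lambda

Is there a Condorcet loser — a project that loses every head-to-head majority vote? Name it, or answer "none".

Lambda

Pairwise majorities:
Gamma vs Lambda: 2+3 = 5 for Gamma, 2 for Lambda — Gamma by 5–2.
Gamma vs Eta: Gamma wins 5–2.
Lambda–Eta: Eta 4–3.
Only Lambda has no wins; Lambda is the Condorcet loser.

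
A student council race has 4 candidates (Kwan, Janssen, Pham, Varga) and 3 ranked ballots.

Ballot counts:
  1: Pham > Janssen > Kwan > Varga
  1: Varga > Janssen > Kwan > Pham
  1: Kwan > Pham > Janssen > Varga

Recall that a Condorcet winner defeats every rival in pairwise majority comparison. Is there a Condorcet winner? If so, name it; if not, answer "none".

Check each pair by majority over 3 ballots:
Kwan vs Janssen: Janssen, 2–1.
Kwan vs Pham: 1+1 = 2 for Kwan, 1 for Pham — Kwan by 2–1.
Kwan vs Varga: Kwan preferred on 1+1 = 2 ballots; Kwan wins 2–1.
Janssen vs Pham: Janssen is ranked higher on 1 ballot, Pham on 2. Pham wins 2–1.
Janssen vs Varga: Janssen wins 2–1.
Pham vs Varga: 1+1 = 2 for Pham, 1 for Varga — Pham by 2–1.
No candidate is unbeaten: Kwan loses to Janssen; Janssen loses to Pham; Pham loses to Kwan; Varga loses to Kwan. In particular Kwan > Pham > Janssen > Kwan is a majority cycle — no Condorcet winner exists.

none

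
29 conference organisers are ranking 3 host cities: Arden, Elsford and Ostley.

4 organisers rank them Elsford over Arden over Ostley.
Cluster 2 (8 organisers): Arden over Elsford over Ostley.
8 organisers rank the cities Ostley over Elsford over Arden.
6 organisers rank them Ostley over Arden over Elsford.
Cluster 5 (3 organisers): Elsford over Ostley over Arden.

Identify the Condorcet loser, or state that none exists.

Pairwise majorities:
Arden vs Elsford: Arden is ranked higher on 8+6 = 14 ballots, Elsford on 15. Elsford wins 15–14.
Arden vs Ostley: Arden preferred on 4+8 = 12 ballots; Ostley wins 17–12.
Elsford vs Ostley: Elsford wins 15–14.
Arden is beaten in every head-to-head and is the Condorcet loser.

Arden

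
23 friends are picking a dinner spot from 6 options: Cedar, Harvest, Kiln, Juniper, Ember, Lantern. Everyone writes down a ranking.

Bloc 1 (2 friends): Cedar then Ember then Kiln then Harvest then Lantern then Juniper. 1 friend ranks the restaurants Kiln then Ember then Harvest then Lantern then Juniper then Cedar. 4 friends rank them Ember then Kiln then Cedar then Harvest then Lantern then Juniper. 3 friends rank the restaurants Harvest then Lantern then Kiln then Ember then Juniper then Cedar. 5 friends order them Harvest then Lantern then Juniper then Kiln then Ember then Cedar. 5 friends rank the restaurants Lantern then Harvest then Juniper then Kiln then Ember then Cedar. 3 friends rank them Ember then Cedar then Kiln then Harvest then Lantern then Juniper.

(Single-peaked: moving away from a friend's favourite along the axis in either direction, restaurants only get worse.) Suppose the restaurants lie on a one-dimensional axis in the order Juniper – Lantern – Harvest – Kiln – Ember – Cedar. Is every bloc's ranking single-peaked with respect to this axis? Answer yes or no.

yes

Axis positions: Juniper=1, Lantern=2, Harvest=3, Kiln=4, Ember=5, Cedar=6.
Bloc 1 (peak Cedar at position 6): ranking walks positions 6-5-4-3-2-1, expanding outward from the peak — single-peaked.
Bloc 2 (peak Kiln at position 4): ranking walks positions 4-5-3-2-1-6, expanding outward from the peak — single-peaked.
Bloc 3 (peak Ember at position 5): ranking walks positions 5-4-6-3-2-1, expanding outward from the peak — single-peaked.
Bloc 4 (peak Harvest at position 3): ranking walks positions 3-2-4-5-1-6, expanding outward from the peak — single-peaked.
Bloc 5 (peak Harvest at position 3): ranking walks positions 3-2-1-4-5-6, expanding outward from the peak — single-peaked.
Bloc 6 (peak Lantern at position 2): ranking walks positions 2-3-1-4-5-6, expanding outward from the peak — single-peaked.
Bloc 7 (peak Ember at position 5): ranking walks positions 5-6-4-3-2-1, expanding outward from the peak — single-peaked.
Every ranking is single-peaked on this axis.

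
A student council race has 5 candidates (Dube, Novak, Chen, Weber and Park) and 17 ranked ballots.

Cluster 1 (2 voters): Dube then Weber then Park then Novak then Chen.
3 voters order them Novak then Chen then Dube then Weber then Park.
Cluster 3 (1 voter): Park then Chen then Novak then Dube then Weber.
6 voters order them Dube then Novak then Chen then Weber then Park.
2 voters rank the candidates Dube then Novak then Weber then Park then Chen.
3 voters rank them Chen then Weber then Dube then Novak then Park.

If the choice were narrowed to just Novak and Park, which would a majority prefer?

Novak

Ballots ranking Novak above Park: 3 + 6 + 2 + 3 = 14.
Ballots ranking Park above Novak: 17 − 14 = 3.
Novak wins the head-to-head 14–3.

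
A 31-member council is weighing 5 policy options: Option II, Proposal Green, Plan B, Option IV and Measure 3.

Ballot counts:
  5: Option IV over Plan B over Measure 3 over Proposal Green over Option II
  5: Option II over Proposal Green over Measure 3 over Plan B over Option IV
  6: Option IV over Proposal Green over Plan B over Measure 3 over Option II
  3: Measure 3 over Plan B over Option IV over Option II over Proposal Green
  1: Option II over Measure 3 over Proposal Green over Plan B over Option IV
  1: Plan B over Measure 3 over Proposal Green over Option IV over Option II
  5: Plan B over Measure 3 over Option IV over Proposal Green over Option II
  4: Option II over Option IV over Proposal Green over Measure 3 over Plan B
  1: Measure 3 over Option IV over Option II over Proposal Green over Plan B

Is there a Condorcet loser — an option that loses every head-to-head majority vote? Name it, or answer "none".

Option II

Head-to-head results (31 council members):
Option II vs Proposal Green: Proposal Green, 17–14.
Option II vs Plan B: Option II is ranked higher on 5+1+4+1 = 11 ballots, Plan B on 20. Plan B wins 20–11.
Option II vs Option IV: Option II is ranked higher on 5+1+4 = 10 ballots, Option IV on 21. Option IV wins 21–10.
Option II–Measure 3: Measure 3 21–10.
Proposal Green vs Plan B: Proposal Green preferred on 5+6+1+4+1 = 17 ballots; Proposal Green wins 17–14.
Proposal Green vs Option IV: Proposal Green preferred on 5+1+1 = 7 ballots; Option IV wins 24–7.
Proposal Green vs Measure 3: 5+6+4 = 15 for Proposal Green, 16 for Measure 3 — Measure 3 by 16–15.
Plan B vs Option IV: Option IV wins 16–15.
Plan B vs Measure 3: Plan B is ranked higher on 5+6+1+5 = 17 ballots, Measure 3 on 14. Plan B wins 17–14.
Option IV vs Measure 3: Measure 3, 16–15.
Option II is beaten in every head-to-head and is the Condorcet loser.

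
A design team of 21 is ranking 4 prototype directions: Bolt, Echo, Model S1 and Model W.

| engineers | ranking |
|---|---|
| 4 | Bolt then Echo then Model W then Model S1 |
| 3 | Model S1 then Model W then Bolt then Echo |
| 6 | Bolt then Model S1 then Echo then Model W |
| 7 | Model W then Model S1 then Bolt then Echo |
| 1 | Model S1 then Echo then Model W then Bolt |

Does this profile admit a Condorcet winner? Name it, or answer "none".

none

Head-to-head results (21 engineers):
Bolt vs Echo: Bolt wins 20–1.
Bolt–Model S1: Model S1 11–10.
Bolt vs Model W: Model W wins 11–10.
Echo vs Model S1: Echo is ranked higher on 4 ballots, Model S1 on 17. Model S1 wins 17–4.
Echo vs Model W: Echo wins 11–10.
Model S1 vs Model W: Model W wins 11–10.
Every design loses at least once (Bolt loses to Model S1; Echo loses to Bolt; Model S1 loses to Model W; Model W loses to Echo). The majority relation contains the cycle Bolt > Echo > Model W > Bolt, so there is no Condorcet winner.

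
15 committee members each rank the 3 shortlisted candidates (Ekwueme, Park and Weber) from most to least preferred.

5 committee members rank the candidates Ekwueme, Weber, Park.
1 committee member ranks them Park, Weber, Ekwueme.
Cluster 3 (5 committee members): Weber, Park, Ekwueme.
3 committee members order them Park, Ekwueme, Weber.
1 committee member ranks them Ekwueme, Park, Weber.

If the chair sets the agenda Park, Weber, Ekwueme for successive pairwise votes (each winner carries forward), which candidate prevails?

Round 1: Park vs Weber — 5–10, Weber advances.
Round 2: Weber vs Ekwueme — 6–9, Ekwueme advances.
The agenda winner is Ekwueme.

Ekwueme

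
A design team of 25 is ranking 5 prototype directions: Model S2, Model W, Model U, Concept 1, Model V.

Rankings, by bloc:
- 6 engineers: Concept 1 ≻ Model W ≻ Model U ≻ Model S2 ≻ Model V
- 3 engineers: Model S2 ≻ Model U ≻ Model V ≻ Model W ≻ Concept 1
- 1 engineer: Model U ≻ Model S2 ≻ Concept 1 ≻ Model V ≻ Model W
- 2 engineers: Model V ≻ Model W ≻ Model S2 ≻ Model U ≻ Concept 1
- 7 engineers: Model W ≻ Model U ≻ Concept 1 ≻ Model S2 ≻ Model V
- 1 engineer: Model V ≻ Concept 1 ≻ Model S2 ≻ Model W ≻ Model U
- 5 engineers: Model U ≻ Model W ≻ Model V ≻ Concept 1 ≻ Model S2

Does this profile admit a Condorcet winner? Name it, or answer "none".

Model W

Check each pair by majority over 25 ballots:
Model S2 vs Model W: 5 to 20, Model W.
Model S2 vs Model U: Model U wins 19–6.
Model S2 vs Concept 1: Concept 1 wins 19–6.
Model S2 vs Model V: 6+3+1+7 = 17 for Model S2, 8 for Model V — Model S2 by 17–8.
Model W vs Model U: Model W wins 16–9.
Model W vs Concept 1: Model W is ranked higher on 3+2+7+5 = 17 ballots, Concept 1 on 8. Model W wins 17–8.
Model W–Model V: Model W 18–7.
Model U vs Concept 1: Model U wins 18–7.
Model U vs Model V: Model U is ranked higher on 6+3+1+7+5 = 22 ballots, Model V on 3. Model U wins 22–3.
Concept 1 vs Model V: Concept 1 wins 14–11.
Model W defeats every rival head-to-head and is the Condorcet winner.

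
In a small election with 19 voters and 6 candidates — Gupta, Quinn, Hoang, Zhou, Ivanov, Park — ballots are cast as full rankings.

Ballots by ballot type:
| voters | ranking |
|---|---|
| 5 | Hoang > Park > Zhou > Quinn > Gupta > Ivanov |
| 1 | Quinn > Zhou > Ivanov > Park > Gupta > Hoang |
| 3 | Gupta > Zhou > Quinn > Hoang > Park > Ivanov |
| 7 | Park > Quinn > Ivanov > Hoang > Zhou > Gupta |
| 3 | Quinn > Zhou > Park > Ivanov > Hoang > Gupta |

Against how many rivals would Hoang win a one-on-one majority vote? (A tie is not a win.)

2

Hoang against each rival (19 voters):
Hoang vs Gupta: 5+7+3 = 15 for Hoang, 4 for Gupta — Hoang by 15–4.
Hoang vs Quinn: Hoang is ranked higher on 5 ballots, Quinn on 14. Quinn wins 14–5.
Hoang vs Zhou: Hoang is ranked higher on 5+7 = 12 ballots, Zhou on 7. Hoang wins 12–7.
Hoang vs Ivanov: Ivanov, 11–8.
Hoang vs Park: Hoang preferred on 5+3 = 8 ballots; Park wins 11–8.
Hoang beats Gupta, Zhou; loses to Quinn, Ivanov, Park — 2 pairwise wins.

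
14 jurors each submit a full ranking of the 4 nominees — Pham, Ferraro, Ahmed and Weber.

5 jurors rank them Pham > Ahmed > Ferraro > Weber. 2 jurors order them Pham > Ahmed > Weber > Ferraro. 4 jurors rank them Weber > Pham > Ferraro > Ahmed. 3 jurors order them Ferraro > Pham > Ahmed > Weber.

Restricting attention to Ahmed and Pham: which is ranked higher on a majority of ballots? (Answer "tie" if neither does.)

Pham

No ballot ranks Ahmed above Pham: 0.
Ballots ranking Pham above Ahmed: 14 − 0 = 14.
Pham wins the head-to-head 14–0.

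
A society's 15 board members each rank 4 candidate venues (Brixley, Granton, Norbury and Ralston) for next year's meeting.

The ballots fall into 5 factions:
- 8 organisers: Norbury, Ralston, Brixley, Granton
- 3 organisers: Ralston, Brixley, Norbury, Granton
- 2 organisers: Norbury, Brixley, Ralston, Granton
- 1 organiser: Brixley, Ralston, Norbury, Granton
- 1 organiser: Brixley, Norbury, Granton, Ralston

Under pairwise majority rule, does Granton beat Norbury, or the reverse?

No ballot ranks Granton above Norbury: 0.
Ballots ranking Norbury above Granton: 15 − 0 = 15.
Norbury wins the head-to-head 15–0.

Norbury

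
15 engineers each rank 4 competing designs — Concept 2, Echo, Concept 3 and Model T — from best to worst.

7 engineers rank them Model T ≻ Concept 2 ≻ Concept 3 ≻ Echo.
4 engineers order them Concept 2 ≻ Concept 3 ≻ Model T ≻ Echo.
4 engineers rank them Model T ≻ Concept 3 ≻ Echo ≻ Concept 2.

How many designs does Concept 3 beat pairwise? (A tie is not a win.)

Concept 3 against each rival (15 engineers):
Concept 3 vs Concept 2: 4 to 11, Concept 2.
Concept 3 vs Echo: 15 to 0, Concept 3.
Concept 3 vs Model T: Concept 3 is ranked higher on 4 ballots, Model T on 11. Model T wins 11–4.
Concept 3 beats Echo; loses to Concept 2, Model T — 1 pairwise win.

1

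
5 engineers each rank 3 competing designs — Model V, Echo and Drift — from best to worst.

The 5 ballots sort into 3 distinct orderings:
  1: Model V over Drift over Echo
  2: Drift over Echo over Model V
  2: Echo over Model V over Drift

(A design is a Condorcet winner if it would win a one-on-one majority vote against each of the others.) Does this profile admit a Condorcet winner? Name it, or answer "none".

Head-to-head results (5 engineers):
Model V vs Echo: Echo wins 4–1.
Model V vs Drift: 1+2 = 3 for Model V, 2 for Drift — Model V by 3–2.
Echo vs Drift: 2 to 3, Drift.
Each design drops at least one matchup (Model V loses to Echo; Echo loses to Drift; Drift loses to Model V); the cycle Model V → Drift → Echo → Model V rules out a Condorcet winner.

none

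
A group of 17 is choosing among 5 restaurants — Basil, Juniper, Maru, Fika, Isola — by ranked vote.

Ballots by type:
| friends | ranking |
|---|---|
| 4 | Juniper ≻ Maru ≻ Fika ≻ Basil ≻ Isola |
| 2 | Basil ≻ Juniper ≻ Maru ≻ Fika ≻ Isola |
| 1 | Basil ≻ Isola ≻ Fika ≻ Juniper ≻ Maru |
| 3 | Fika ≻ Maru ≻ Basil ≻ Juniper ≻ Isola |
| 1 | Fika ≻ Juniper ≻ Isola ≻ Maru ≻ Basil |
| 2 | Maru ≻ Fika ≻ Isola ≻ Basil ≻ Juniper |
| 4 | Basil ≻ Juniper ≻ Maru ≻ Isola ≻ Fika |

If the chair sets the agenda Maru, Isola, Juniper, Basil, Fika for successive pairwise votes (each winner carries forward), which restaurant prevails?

Fika

Round 1: Maru vs Isola — 15–2, Maru advances.
Round 2: Maru vs Juniper — 5–12, Juniper advances.
Round 3: Juniper vs Basil — 5–12, Basil advances.
Round 4: Basil vs Fika — 7–10, Fika advances.
Fika survives the agenda.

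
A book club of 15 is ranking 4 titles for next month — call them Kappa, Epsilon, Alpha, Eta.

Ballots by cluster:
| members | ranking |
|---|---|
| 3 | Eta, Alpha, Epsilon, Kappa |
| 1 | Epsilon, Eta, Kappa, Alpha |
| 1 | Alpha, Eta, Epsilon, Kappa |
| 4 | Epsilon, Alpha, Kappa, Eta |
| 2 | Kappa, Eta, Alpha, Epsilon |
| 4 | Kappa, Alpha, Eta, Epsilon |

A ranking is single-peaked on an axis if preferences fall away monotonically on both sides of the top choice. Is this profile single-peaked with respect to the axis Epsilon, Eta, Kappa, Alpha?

Axis positions: Epsilon=1, Eta=2, Kappa=3, Alpha=4.
Cluster 1: ranking walks positions 2-4-1-3; Alpha is ranked above Kappa even though Kappa lies between Alpha and the peak Eta on the axis — preferences dip and rise again. Not single-peaked.
Cluster 2 (peak Epsilon at position 1): ranking walks positions 1-2-3-4, expanding outward from the peak — single-peaked.
Cluster 3: ranking walks positions 4-2-1-3; Eta is ranked above Kappa even though Kappa lies between Eta and the peak Alpha on the axis — preferences dip and rise again. Not single-peaked.
Cluster 4: ranking walks positions 1-4-3-2; Alpha is ranked above Eta even though Eta lies between Alpha and the peak Epsilon on the axis — preferences dip and rise again. Not single-peaked.
Cluster 5 (peak Kappa at position 3): ranking walks positions 3-2-4-1, expanding outward from the peak — single-peaked.
Cluster 6 (peak Kappa at position 3): ranking walks positions 3-4-2-1, expanding outward from the peak — single-peaked.
Cluster 1 violates single-peakedness, so the profile is not single-peaked on this axis.

no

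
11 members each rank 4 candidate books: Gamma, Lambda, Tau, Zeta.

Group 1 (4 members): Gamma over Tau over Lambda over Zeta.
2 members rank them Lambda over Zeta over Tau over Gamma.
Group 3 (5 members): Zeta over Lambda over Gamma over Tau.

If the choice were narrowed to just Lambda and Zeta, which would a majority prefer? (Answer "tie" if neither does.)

Lambda

Ballots ranking Lambda above Zeta: 4 + 2 = 6.
Ballots ranking Zeta above Lambda: 11 − 6 = 5.
Lambda wins the head-to-head 6–5.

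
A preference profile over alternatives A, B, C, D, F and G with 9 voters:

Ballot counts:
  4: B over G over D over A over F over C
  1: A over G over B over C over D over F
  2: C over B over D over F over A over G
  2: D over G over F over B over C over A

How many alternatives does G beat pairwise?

G against each rival (9 voters):
G vs A: G preferred on 4+2 = 6 ballots; G wins 6–3.
G vs B: B, 6–3.
G vs C: G wins 7–2.
G–D: G 5–4.
G vs F: 4+1+2 = 7 for G, 2 for F — G by 7–2.
G beats A, C, D, F; loses to B — 4 pairwise wins.

4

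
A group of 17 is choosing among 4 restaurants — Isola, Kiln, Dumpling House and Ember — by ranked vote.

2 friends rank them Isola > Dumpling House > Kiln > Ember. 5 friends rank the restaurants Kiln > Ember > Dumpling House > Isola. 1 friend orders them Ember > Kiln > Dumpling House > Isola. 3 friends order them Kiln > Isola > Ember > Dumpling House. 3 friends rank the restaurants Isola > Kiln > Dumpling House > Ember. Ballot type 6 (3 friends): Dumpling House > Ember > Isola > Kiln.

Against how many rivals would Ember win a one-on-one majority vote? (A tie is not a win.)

2

Ember against each rival (17 friends):
Ember–Isola: Ember 9–8.
Ember vs Kiln: Kiln wins 13–4.
Ember–Dumpling House: Ember 9–8.
Ember beats Isola, Dumpling House; loses to Kiln — 2 pairwise wins.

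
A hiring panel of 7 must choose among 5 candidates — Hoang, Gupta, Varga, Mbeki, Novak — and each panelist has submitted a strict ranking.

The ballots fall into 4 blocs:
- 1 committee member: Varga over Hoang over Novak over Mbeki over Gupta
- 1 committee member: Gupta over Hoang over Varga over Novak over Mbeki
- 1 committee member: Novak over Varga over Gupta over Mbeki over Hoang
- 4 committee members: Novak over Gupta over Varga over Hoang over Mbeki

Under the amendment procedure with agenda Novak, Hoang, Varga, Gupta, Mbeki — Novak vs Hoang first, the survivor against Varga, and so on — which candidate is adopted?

Novak

Round 1: Novak vs Hoang — 5–2, Novak advances.
Round 2: Novak vs Varga — 5–2, Novak advances.
Round 3: Novak vs Gupta — 6–1, Novak advances.
Round 4: Novak vs Mbeki — 7–0, Novak advances.
The agenda winner is Novak.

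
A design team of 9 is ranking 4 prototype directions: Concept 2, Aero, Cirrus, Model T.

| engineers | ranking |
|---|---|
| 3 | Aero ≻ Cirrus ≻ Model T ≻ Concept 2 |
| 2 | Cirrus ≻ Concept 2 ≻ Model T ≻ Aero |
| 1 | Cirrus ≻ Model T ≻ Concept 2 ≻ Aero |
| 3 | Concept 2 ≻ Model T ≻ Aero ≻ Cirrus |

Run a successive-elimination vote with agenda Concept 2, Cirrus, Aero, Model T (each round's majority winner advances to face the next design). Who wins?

Round 1: Concept 2 vs Cirrus — 3–6, Cirrus advances.
Round 2: Cirrus vs Aero — 3–6, Aero advances.
Round 3: Aero vs Model T — 3–6, Model T advances.
The agenda winner is Model T.

Model T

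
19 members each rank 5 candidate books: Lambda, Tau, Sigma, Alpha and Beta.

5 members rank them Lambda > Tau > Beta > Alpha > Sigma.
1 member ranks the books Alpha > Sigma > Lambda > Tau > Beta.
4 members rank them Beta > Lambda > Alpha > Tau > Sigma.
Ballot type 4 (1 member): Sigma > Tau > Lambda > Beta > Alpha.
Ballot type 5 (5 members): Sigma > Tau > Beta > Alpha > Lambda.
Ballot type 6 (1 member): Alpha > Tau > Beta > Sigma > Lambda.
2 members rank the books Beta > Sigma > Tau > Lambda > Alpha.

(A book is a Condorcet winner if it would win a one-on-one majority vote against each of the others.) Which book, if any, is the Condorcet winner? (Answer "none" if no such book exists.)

none

Pairwise majorities:
Lambda–Tau: Lambda 10–9.
Lambda vs Sigma: Sigma wins 10–9.
Lambda vs Alpha: Lambda, 12–7.
Lambda–Beta: Beta 12–7.
Tau–Sigma: Tau 10–9.
Tau–Alpha: Tau 13–6.
Tau vs Beta: Tau wins 13–6.
Sigma–Alpha: Alpha 11–8.
Sigma–Beta: Beta 12–7.
Alpha vs Beta: Beta wins 17–2.
Each book drops at least one matchup (Lambda loses to Sigma; Tau loses to Lambda; Sigma loses to Tau; Alpha loses to Lambda; Beta loses to Tau); the cycle Lambda → Tau → Sigma → Lambda rules out a Condorcet winner.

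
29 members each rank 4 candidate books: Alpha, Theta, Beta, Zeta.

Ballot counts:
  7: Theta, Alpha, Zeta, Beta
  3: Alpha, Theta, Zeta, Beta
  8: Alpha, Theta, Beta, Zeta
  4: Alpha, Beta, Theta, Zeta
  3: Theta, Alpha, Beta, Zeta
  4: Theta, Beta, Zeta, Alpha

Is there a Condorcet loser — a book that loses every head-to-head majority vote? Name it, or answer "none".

Head-to-head results (29 members):
Alpha vs Theta: Alpha, 15–14.
Alpha vs Beta: 7+3+8+4+3 = 25 for Alpha, 4 for Beta — Alpha by 25–4.
Alpha vs Zeta: 7+3+8+4+3 = 25 for Alpha, 4 for Zeta — Alpha by 25–4.
Theta–Beta: Theta 25–4.
Theta vs Zeta: Theta preferred on 7+3+8+4+3+4 = 29 ballots; Theta wins 29–0.
Beta–Zeta: Beta 19–10.
Zeta is beaten in every head-to-head and is the Condorcet loser.

Zeta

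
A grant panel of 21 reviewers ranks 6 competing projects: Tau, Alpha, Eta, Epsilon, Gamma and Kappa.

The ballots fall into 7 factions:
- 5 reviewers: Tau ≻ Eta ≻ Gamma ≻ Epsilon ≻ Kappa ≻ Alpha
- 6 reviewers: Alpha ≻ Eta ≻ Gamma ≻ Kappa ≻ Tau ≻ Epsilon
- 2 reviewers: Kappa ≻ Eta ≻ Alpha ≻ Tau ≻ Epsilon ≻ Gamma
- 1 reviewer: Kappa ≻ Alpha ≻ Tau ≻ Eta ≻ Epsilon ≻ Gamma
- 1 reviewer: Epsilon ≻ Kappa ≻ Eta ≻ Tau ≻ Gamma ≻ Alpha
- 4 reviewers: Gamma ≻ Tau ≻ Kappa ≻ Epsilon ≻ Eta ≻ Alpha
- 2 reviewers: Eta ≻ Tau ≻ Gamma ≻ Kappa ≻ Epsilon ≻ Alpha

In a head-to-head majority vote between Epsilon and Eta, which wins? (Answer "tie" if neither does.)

Ballots ranking Epsilon above Eta: 1 + 4 = 5.
Ballots ranking Eta above Epsilon: 21 − 5 = 16.
Eta wins the head-to-head 16–5.

Eta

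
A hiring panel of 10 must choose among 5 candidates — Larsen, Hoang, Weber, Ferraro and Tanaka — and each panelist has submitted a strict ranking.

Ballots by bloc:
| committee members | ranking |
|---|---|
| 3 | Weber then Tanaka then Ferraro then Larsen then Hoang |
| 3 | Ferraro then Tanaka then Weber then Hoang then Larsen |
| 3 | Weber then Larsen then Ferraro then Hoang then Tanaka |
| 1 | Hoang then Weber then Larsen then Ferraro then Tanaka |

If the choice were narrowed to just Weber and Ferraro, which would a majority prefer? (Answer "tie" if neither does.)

Weber

Ballots ranking Weber above Ferraro: 3 + 3 + 1 = 7.
Ballots ranking Ferraro above Weber: 10 − 7 = 3.
Weber wins the head-to-head 7–3.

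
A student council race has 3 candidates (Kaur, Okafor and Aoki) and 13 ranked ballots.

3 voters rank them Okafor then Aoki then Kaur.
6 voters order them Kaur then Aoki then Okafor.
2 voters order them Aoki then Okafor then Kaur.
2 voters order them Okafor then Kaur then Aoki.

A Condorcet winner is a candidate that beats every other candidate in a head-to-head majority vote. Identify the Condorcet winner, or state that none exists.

none

Pairwise majorities:
Kaur vs Okafor: 6 for Kaur, 7 for Okafor — Okafor by 7–6.
Kaur vs Aoki: Kaur preferred on 6+2 = 8 ballots; Kaur wins 8–5.
Okafor vs Aoki: 3+2 = 5 for Okafor, 8 for Aoki — Aoki by 8–5.
Each candidate drops at least one matchup (Kaur loses to Okafor; Okafor loses to Aoki; Aoki loses to Kaur); the cycle Kaur → Aoki → Okafor → Kaur rules out a Condorcet winner.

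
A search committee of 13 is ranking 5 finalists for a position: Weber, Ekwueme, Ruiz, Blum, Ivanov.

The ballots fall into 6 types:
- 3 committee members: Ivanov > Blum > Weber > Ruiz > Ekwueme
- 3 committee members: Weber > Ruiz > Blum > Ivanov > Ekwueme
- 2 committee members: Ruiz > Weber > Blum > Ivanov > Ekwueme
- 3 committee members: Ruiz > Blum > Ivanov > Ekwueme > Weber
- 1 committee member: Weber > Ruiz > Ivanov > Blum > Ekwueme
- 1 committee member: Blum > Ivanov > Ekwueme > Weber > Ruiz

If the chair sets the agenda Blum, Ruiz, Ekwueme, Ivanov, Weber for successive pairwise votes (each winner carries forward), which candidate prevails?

Weber

Round 1: Blum vs Ruiz — 4–9, Ruiz advances.
Round 2: Ruiz vs Ekwueme — 12–1, Ruiz advances.
Round 3: Ruiz vs Ivanov — 9–4, Ruiz advances.
Round 4: Ruiz vs Weber — 5–8, Weber advances.
The agenda winner is Weber.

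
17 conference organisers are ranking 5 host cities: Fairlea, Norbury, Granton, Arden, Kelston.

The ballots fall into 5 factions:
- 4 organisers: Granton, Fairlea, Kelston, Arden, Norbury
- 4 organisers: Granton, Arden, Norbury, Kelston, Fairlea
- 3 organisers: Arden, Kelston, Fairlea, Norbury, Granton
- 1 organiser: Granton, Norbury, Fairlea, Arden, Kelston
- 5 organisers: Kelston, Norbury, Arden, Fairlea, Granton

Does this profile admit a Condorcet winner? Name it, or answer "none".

Pairwise majorities:
Fairlea vs Norbury: Norbury, 10–7.
Fairlea vs Granton: Granton wins 9–8.
Fairlea–Arden: Arden 12–5.
Fairlea vs Kelston: Kelston wins 12–5.
Norbury vs Granton: Granton wins 9–8.
Norbury–Arden: Arden 11–6.
Norbury vs Kelston: Kelston wins 12–5.
Granton vs Arden: Granton wins 9–8.
Granton vs Kelston: Granton, 9–8.
Arden vs Kelston: Kelston, 9–8.
Granton defeats every rival head-to-head and is the Condorcet winner.

Granton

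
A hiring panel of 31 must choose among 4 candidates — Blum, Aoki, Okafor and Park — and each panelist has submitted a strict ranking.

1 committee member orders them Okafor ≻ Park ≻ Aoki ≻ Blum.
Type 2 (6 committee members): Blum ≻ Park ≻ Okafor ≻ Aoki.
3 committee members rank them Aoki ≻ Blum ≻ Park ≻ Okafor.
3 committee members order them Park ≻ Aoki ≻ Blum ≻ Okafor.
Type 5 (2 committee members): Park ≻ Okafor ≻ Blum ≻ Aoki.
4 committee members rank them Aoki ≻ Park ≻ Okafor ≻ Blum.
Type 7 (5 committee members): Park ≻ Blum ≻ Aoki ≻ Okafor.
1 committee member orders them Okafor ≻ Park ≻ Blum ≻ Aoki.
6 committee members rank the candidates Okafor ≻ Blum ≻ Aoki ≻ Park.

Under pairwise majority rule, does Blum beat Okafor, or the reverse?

Blum

Ballots ranking Blum above Okafor: 6 + 3 + 3 + 5 = 17.
Ballots ranking Okafor above Blum: 31 − 17 = 14.
Blum wins the head-to-head 17–14.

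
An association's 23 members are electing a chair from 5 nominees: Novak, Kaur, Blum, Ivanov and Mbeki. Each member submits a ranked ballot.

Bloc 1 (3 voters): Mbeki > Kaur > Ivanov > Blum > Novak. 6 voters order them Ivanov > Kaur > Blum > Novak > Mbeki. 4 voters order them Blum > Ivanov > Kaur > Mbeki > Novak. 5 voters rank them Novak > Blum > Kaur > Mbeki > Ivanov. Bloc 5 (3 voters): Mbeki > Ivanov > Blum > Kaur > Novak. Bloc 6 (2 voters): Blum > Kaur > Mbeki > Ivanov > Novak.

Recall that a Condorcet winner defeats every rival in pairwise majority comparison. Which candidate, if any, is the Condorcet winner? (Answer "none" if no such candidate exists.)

Check each pair by majority over 23 ballots:
Novak vs Kaur: Novak preferred on 5 ballots; Kaur wins 18–5.
Novak vs Blum: Novak preferred on 5 ballots; Blum wins 18–5.
Novak vs Ivanov: Novak preferred on 5 ballots; Ivanov wins 18–5.
Novak vs Mbeki: Novak is ranked higher on 6+5 = 11 ballots, Mbeki on 12. Mbeki wins 12–11.
Kaur vs Blum: 3+6 = 9 for Kaur, 14 for Blum — Blum by 14–9.
Kaur–Ivanov: Ivanov 13–10.
Kaur vs Mbeki: 6+4+5+2 = 17 for Kaur, 6 for Mbeki — Kaur by 17–6.
Blum vs Ivanov: Blum is ranked higher on 4+5+2 = 11 ballots, Ivanov on 12. Ivanov wins 12–11.
Blum–Mbeki: Blum 17–6.
Ivanov vs Mbeki: Ivanov preferred on 6+4 = 10 ballots; Mbeki wins 13–10.
No candidate is unbeaten: Novak loses to Kaur; Kaur loses to Blum; Blum loses to Ivanov; Ivanov loses to Mbeki; Mbeki loses to Kaur. In particular Kaur → Mbeki → Ivanov → Kaur is a majority cycle — no Condorcet winner exists.

none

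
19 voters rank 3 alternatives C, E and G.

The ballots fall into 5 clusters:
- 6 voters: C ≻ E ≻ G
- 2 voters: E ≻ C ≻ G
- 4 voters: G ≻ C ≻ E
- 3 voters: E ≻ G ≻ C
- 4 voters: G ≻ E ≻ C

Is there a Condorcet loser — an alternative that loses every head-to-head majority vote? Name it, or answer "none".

Head-to-head results (19 voters):
C vs E: 6+4 = 10 for C, 9 for E — C by 10–9.
C–G: G 11–8.
E vs G: E, 11–8.
No alternative is winless: C beats E; E beats G; G beats C. There is no Condorcet loser.

none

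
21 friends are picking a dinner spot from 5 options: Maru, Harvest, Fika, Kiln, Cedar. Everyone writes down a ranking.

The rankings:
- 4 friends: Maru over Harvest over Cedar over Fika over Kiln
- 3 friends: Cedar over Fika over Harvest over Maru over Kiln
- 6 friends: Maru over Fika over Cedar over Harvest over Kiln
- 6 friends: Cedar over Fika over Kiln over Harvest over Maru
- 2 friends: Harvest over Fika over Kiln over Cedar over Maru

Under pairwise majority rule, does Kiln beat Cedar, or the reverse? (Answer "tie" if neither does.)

Ballots ranking Kiln above Cedar: 2.
Ballots ranking Cedar above Kiln: 21 − 2 = 19.
Cedar wins the head-to-head 19–2.

Cedar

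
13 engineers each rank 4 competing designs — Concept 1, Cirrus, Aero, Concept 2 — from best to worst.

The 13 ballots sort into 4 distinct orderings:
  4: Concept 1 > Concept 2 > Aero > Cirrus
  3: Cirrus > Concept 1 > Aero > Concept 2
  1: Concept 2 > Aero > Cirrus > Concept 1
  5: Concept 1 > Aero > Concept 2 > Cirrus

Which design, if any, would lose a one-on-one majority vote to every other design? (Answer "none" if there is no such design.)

Pairwise majorities:
Concept 1 vs Cirrus: 9 to 4, Concept 1.
Concept 1–Aero: Concept 1 12–1.
Concept 1–Concept 2: Concept 1 12–1.
Cirrus vs Aero: Cirrus preferred on 3 ballots; Aero wins 10–3.
Cirrus vs Concept 2: Concept 2 wins 10–3.
Aero vs Concept 2: Aero preferred on 3+5 = 8 ballots; Aero wins 8–5.
Cirrus is beaten in every head-to-head and is the Condorcet loser.

Cirrus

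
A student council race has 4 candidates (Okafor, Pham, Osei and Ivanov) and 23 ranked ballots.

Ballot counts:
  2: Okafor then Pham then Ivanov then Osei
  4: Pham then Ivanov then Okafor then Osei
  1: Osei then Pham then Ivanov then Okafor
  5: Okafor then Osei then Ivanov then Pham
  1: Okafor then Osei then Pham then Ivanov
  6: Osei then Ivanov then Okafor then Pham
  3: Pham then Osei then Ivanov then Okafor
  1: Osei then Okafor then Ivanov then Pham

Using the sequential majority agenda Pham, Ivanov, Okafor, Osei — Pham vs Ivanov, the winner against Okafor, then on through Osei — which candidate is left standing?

Osei

Round 1: Pham vs Ivanov — 11–12, Ivanov advances.
Round 2: Ivanov vs Okafor — 14–9, Ivanov advances.
Round 3: Ivanov vs Osei — 6–17, Osei advances.
Osei survives the agenda.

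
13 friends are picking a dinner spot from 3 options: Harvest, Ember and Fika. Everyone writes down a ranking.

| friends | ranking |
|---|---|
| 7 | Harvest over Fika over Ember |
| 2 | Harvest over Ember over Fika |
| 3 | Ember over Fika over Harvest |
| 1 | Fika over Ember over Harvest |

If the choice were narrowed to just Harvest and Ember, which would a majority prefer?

Ballots ranking Harvest above Ember: 7 + 2 = 9.
Ballots ranking Ember above Harvest: 13 − 9 = 4.
Harvest wins the head-to-head 9–4.

Harvest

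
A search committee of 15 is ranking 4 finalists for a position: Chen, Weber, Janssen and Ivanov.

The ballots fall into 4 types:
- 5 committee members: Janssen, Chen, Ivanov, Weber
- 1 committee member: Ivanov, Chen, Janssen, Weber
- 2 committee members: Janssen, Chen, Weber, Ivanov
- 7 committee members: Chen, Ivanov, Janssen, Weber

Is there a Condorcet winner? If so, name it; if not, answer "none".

Chen

Head-to-head results (15 committee members):
Chen vs Weber: Chen preferred on 5+1+2+7 = 15 ballots; Chen wins 15–0.
Chen vs Janssen: Chen, 8–7.
Chen vs Ivanov: Chen, 14–1.
Weber–Janssen: Janssen 15–0.
Weber vs Ivanov: Weber is ranked higher on 2 ballots, Ivanov on 13. Ivanov wins 13–2.
Janssen vs Ivanov: 5+2 = 7 for Janssen, 8 for Ivanov — Ivanov by 8–7.
Only Chen has no losses; Chen is the Condorcet winner.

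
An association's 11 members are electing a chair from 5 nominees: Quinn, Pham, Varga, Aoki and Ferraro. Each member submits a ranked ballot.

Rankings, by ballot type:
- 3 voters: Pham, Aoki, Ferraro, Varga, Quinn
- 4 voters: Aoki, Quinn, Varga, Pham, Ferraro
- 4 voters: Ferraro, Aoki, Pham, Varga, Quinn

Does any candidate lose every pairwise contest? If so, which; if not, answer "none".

Quinn

Pairwise majorities:
Quinn vs Pham: Pham wins 7–4.
Quinn vs Varga: Varga, 7–4.
Quinn vs Aoki: 0 for Quinn, 11 for Aoki — Aoki by 11–0.
Quinn vs Ferraro: Quinn is ranked higher on 4 ballots, Ferraro on 7. Ferraro wins 7–4.
Pham vs Varga: Pham is ranked higher on 3+4 = 7 ballots, Varga on 4. Pham wins 7–4.
Pham vs Aoki: Pham preferred on 3 ballots; Aoki wins 8–3.
Pham–Ferraro: Pham 7–4.
Varga vs Aoki: Aoki wins 11–0.
Varga vs Ferraro: 4 for Varga, 7 for Ferraro — Ferraro by 7–4.
Aoki vs Ferraro: Aoki is ranked higher on 3+4 = 7 ballots, Ferraro on 4. Aoki wins 7–4.
Quinn loses to every other candidate — it is the Condorcet loser.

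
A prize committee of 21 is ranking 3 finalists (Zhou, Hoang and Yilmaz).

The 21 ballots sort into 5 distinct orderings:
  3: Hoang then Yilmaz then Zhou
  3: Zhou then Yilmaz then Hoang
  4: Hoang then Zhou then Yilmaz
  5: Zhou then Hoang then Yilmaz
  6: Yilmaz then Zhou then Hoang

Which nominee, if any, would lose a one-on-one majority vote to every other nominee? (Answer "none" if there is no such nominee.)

Yilmaz

Head-to-head results (21 jurors):
Zhou vs Hoang: Zhou preferred on 3+5+6 = 14 ballots; Zhou wins 14–7.
Zhou vs Yilmaz: Zhou preferred on 3+4+5 = 12 ballots; Zhou wins 12–9.
Hoang vs Yilmaz: 12 to 9, Hoang.
Only Yilmaz has no wins; Yilmaz is the Condorcet loser.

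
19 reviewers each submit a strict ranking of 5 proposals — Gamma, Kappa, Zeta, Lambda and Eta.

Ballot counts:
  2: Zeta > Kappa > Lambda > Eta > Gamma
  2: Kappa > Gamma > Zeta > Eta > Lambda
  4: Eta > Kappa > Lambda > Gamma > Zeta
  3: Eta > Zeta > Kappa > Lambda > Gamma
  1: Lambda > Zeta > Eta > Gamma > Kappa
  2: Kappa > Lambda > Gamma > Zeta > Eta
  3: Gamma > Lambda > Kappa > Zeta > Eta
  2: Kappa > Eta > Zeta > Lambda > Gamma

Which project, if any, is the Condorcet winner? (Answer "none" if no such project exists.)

Pairwise majorities:
Gamma vs Kappa: Gamma is ranked higher on 1+3 = 4 ballots, Kappa on 15. Kappa wins 15–4.
Gamma vs Zeta: 2+4+2+3 = 11 for Gamma, 8 for Zeta — Gamma by 11–8.
Gamma vs Lambda: 5 to 14, Lambda.
Gamma vs Eta: Gamma preferred on 2+2+3 = 7 ballots; Eta wins 12–7.
Kappa vs Zeta: Kappa is ranked higher on 2+4+2+3+2 = 13 ballots, Zeta on 6. Kappa wins 13–6.
Kappa vs Lambda: Kappa preferred on 2+2+4+3+2+2 = 15 ballots; Kappa wins 15–4.
Kappa vs Eta: Kappa is ranked higher on 2+2+2+3+2 = 11 ballots, Eta on 8. Kappa wins 11–8.
Zeta vs Lambda: 9 to 10, Lambda.
Zeta vs Eta: Zeta preferred on 2+2+1+2+3 = 10 ballots; Zeta wins 10–9.
Lambda vs Eta: Lambda is ranked higher on 2+1+2+3 = 8 ballots, Eta on 11. Eta wins 11–8.
Only Kappa has no losses; Kappa is the Condorcet winner.

Kappa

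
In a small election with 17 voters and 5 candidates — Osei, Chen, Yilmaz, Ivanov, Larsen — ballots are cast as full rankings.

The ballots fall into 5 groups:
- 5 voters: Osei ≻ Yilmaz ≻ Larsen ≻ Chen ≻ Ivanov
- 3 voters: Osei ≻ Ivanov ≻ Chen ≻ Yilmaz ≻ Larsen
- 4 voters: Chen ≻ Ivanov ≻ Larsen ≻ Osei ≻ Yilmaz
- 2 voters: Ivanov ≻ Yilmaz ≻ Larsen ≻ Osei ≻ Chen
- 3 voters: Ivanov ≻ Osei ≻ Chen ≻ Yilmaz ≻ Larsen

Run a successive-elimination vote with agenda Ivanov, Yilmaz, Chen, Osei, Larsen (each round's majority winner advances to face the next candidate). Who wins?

Round 1: Ivanov vs Yilmaz — 12–5, Ivanov advances.
Round 2: Ivanov vs Chen — 8–9, Chen advances.
Round 3: Chen vs Osei — 4–13, Osei advances.
Round 4: Osei vs Larsen — 11–6, Osei advances.
Osei survives the agenda.

Osei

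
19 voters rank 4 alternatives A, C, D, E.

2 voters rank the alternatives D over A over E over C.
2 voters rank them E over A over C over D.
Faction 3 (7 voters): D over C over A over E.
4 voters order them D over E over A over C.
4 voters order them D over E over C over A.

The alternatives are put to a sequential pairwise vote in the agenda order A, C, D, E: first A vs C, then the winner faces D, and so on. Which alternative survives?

Round 1: A vs C — 8–11, C advances.
Round 2: C vs D — 2–17, D advances.
Round 3: D vs E — 17–2, D advances.
D survives the agenda.

D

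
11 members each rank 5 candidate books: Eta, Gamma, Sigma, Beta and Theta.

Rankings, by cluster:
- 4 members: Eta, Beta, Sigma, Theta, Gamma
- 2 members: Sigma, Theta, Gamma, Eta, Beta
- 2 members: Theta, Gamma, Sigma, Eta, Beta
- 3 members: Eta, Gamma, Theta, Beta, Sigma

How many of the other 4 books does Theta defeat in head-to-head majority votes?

2

Theta against each rival (11 members):
Theta vs Eta: 2+2 = 4 for Theta, 7 for Eta — Eta by 7–4.
Theta vs Gamma: Theta preferred on 4+2+2 = 8 ballots; Theta wins 8–3.
Theta vs Sigma: 5 to 6, Sigma.
Theta vs Beta: Theta is ranked higher on 2+2+3 = 7 ballots, Beta on 4. Theta wins 7–4.
Theta beats Gamma, Beta; loses to Eta, Sigma — 2 pairwise wins.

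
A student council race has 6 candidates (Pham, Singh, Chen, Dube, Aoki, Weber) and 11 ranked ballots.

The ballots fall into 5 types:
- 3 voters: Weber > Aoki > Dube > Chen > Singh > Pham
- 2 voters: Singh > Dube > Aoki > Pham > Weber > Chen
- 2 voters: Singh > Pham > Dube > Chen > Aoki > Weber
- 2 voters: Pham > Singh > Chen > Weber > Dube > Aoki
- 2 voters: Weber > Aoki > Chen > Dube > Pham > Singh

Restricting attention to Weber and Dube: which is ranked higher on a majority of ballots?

Ballots ranking Weber above Dube: 3 + 2 + 2 = 7.
Ballots ranking Dube above Weber: 11 − 7 = 4.
Weber wins the head-to-head 7–4.

Weber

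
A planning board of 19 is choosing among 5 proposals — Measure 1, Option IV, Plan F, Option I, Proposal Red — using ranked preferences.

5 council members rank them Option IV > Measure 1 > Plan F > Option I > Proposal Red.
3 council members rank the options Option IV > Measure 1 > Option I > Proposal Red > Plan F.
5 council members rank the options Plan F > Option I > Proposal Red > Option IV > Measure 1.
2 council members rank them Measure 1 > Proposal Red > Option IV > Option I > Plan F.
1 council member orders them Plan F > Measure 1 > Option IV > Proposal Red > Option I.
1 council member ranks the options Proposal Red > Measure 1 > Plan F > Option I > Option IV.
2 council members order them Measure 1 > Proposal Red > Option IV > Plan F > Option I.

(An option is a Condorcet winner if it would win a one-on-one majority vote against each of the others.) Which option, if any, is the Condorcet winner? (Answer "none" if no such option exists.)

Check each pair by majority over 19 ballots:
Measure 1 vs Option IV: 6 to 13, Option IV.
Measure 1 vs Plan F: Measure 1 preferred on 5+3+2+1+2 = 13 ballots; Measure 1 wins 13–6.
Measure 1 vs Option I: 14 to 5, Measure 1.
Measure 1 vs Proposal Red: Measure 1 preferred on 5+3+2+1+2 = 13 ballots; Measure 1 wins 13–6.
Option IV vs Plan F: 5+3+2+2 = 12 for Option IV, 7 for Plan F — Option IV by 12–7.
Option IV vs Option I: 13 to 6, Option IV.
Option IV vs Proposal Red: 9 to 10, Proposal Red.
Plan F vs Option I: Plan F is ranked higher on 5+5+1+1+2 = 14 ballots, Option I on 5. Plan F wins 14–5.
Plan F vs Proposal Red: Plan F preferred on 5+5+1 = 11 ballots; Plan F wins 11–8.
Option I vs Proposal Red: Option I is ranked higher on 5+3+5 = 13 ballots, Proposal Red on 6. Option I wins 13–6.
No option is unbeaten: Measure 1 loses to Option IV; Option IV loses to Proposal Red; Plan F loses to Measure 1; Option I loses to Measure 1; Proposal Red loses to Measure 1. In particular Measure 1 → Proposal Red → Option IV → Measure 1 is a majority cycle — no Condorcet winner exists.

none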